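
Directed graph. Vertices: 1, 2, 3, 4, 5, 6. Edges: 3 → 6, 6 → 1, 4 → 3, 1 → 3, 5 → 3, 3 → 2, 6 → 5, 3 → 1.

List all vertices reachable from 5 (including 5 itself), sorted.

1, 2, 3, 5, 6

Start at 5.
Its neighbours: 3.
Then their neighbours: 1, 2, 6.
Nothing further is reachable.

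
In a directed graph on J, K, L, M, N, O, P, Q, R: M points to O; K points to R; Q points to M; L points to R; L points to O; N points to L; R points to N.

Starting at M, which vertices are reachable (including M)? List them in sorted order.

M, O

Start at M.
Its neighbours: O.
Nothing further is reachable.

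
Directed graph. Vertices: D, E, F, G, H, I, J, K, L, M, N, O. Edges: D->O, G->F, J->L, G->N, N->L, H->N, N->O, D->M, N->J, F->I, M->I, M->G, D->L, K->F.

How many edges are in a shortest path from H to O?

2

Distance 0: H.
Distance 1: N.
Distance 2: J, L, O — contains O.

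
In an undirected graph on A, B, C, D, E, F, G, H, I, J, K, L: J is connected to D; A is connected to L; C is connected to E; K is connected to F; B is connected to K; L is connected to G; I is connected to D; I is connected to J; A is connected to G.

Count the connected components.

5

From A: component {A, G, L}.
From B: component {B, F, K}.
From C: component {C, E}.
From D: component {D, I, J}.
From H: component {H}.
That's 5 components.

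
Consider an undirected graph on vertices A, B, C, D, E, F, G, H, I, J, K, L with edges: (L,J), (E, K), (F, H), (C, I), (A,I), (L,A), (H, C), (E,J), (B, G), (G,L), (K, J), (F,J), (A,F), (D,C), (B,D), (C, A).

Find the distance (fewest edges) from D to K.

5

Distance 0: D.
Distance 1: B, C.
Distance 2: A, G, H, I.
Distance 3: F, L.
Distance 4: J.
Distance 5: E, K — contains K.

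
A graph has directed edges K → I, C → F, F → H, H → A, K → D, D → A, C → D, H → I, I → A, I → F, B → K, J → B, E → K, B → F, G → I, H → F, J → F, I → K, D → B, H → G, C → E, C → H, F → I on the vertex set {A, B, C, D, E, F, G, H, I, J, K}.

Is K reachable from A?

No

A has no outgoing edges, so nothing is reachable from it.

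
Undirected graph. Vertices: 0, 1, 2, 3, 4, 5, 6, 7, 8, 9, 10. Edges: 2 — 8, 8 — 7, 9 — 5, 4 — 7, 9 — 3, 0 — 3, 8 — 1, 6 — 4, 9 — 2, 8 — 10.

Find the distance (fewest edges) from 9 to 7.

Distance 0: 9.
Distance 1: 2, 3, 5.
Distance 2: 0, 8.
Distance 3: 1, 7, 10 — contains 7.

3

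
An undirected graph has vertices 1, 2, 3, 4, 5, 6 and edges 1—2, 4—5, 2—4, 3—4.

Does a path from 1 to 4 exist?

Explore from 1.
Distance 1: reach 2.
Distance 2: reach 4.
Found 4.

Yes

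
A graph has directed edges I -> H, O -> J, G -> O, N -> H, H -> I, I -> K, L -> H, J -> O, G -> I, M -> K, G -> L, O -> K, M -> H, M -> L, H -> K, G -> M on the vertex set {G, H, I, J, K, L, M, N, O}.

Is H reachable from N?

Yes

Explore from N.
Distance 1: reach H.
Found H.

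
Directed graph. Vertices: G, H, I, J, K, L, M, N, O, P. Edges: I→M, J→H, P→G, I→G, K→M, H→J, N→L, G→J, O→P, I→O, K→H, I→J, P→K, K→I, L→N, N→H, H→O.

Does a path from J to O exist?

Yes

Explore from J.
Distance 1: reach H.
Distance 2: reach O.
Found O.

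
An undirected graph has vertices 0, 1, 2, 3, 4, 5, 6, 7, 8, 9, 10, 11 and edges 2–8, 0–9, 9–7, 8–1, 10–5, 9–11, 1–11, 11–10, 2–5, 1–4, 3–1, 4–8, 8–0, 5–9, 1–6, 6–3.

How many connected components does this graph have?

From 0: component {0, 1, 2, 3, 4, 5, 6, 7, 8, 9, 10, 11}.
That's 1 component.

1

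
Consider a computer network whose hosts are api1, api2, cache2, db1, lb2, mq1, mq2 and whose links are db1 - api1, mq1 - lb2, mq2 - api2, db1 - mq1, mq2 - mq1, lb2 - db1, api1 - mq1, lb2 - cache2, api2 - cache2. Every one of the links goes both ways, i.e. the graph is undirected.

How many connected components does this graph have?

1

From api1: component {api1, api2, cache2, db1, lb2, mq1, mq2}.
That's 1 component.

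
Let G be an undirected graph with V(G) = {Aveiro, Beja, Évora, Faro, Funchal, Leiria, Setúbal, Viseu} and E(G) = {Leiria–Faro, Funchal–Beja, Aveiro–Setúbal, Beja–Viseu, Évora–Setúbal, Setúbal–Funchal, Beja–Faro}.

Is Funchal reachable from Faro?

Explore from Faro.
Distance 1: reach Beja, Leiria.
Distance 2: reach Funchal, Viseu.
Found Funchal.

Yes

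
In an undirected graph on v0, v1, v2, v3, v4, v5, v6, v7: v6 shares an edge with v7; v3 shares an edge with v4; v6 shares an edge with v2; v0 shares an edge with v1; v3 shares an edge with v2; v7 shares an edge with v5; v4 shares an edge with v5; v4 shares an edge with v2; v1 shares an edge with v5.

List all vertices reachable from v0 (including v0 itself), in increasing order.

v0, v1, v2, v3, v4, v5, v6, v7

Start at v0.
Its neighbours: v1.
Then their neighbours: v5.
Then next layer: v4, v7.
Then next layer: v2, v3, v6.
Every vertex is now reached.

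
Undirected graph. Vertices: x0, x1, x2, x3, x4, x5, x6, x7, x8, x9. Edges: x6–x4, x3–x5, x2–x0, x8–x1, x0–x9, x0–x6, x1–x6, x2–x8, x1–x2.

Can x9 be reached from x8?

Explore from x8.
Distance 1: reach x1, x2.
Distance 2: reach x0, x6.
Distance 3: reach x4, x9.
Found x9.

Yes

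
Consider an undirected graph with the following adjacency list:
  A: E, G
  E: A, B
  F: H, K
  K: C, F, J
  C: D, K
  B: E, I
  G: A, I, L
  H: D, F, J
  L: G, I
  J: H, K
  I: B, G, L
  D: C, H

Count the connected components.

2

From A: component {A, B, E, G, I, L}.
From C: component {C, D, F, H, J, K}.
That's 2 components.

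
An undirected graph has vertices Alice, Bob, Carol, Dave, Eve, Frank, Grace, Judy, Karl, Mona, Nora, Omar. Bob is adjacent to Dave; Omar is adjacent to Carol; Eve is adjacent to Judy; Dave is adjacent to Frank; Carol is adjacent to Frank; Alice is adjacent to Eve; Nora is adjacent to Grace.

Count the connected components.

From Alice: component {Alice, Eve, Judy}.
From Bob: component {Bob, Carol, Dave, Frank, Omar}.
From Grace: component {Grace, Nora}.
From Karl: component {Karl}.
From Mona: component {Mona}.
That's 5 components.

5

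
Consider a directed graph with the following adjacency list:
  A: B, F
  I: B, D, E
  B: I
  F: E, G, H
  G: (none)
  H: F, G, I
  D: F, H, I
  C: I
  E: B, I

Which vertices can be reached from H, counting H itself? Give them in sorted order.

B, D, E, F, G, H, I

Start at H.
Its neighbours: F, G, I.
Then their neighbours: B, D, E.
Nothing further is reachable.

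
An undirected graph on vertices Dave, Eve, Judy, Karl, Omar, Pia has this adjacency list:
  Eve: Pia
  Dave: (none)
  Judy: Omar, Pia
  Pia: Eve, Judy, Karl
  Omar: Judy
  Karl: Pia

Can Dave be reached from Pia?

Explore from Pia.
Distance 1: reach Eve, Judy, Karl.
Distance 2: reach Omar.
The search is exhausted without reaching Dave; it lies in a different component.

No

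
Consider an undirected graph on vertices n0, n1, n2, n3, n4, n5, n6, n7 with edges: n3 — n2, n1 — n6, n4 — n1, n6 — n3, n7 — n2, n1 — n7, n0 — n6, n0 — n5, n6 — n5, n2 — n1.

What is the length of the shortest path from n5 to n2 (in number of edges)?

Distance 0: n5.
Distance 1: n0, n6.
Distance 2: n1, n3.
Distance 3: n2, n4, n7 — contains n2.

3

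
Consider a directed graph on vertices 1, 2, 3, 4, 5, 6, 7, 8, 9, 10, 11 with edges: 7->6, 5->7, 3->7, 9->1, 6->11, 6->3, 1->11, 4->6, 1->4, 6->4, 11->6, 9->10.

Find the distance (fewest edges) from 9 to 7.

5

Distance 0: 9.
Distance 1: 1, 10.
Distance 2: 4, 11.
Distance 3: 6.
Distance 4: 3.
Distance 5: 7 — contains 7.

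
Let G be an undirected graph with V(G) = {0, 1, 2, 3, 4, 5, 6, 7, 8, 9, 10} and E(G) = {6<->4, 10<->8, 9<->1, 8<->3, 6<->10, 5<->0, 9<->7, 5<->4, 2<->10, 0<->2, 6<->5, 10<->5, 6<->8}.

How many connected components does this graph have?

2

From 0: component {0, 2, 3, 4, 5, 6, 8, 10}.
From 1: component {1, 7, 9}.
That's 2 components.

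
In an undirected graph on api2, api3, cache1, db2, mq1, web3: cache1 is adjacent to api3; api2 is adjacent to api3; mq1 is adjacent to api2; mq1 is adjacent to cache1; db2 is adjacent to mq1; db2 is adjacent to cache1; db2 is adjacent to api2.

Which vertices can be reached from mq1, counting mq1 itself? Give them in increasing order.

api2, api3, cache1, db2, mq1

Start at mq1.
Its neighbours: api2, cache1, db2.
Then their neighbours: api3.
Nothing further is reachable.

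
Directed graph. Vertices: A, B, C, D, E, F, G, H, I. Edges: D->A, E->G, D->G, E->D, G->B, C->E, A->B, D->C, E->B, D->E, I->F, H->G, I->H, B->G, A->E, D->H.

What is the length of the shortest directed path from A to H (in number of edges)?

3

Distance 0: A.
Distance 1: B, E.
Distance 2: D, G.
Distance 3: C, H — contains H.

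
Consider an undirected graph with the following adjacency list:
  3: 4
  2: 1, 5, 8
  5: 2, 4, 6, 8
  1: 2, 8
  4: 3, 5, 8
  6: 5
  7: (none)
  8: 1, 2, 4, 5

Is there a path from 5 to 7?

No

Explore from 5.
Distance 1: reach 2, 4, 6, 8.
Distance 2: reach 1, 3.
The search is exhausted without reaching 7; it lies in a different component.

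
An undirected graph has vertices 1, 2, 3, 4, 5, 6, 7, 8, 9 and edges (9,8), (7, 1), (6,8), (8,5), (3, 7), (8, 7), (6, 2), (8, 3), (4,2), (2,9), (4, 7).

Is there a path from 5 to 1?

Yes

Explore from 5.
Distance 1: reach 8.
Distance 2: reach 3, 6, 7, 9.
Distance 3: reach 1, 2, 4.
Found 1.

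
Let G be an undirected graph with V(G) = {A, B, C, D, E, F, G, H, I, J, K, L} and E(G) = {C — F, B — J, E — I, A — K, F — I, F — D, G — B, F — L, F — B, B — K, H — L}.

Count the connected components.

From A: component {A, B, C, D, E, F, G, H, I, J, K, L}.
That's 1 component.

1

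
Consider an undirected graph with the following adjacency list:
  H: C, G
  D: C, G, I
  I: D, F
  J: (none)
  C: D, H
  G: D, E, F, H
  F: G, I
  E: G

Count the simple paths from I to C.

4

I–D–C
I–D–G–H–C
I–F–G–D–C
I–F–G–H–C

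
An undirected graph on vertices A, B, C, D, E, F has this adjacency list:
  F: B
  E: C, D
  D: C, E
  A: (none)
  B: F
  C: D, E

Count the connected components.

From A: component {A}.
From B: component {B, F}.
From C: component {C, D, E}.
That's 3 components.

3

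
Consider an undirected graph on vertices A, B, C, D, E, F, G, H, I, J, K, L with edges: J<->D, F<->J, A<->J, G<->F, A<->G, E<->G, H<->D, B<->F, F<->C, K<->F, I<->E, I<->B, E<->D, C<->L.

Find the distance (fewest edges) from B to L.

3

Distance 0: B.
Distance 1: F, I.
Distance 2: C, E, G, J, K.
Distance 3: A, D, L — contains L.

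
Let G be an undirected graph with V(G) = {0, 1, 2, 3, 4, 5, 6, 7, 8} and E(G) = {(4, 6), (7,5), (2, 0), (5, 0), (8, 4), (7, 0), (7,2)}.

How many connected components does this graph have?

From 0: component {0, 2, 5, 7}.
From 1: component {1}.
From 3: component {3}.
From 4: component {4, 6, 8}.
That's 4 components.

4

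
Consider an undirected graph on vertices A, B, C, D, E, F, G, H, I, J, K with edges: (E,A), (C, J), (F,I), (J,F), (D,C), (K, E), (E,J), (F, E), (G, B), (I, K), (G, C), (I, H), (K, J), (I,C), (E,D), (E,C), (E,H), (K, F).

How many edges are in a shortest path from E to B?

3

Distance 0: E.
Distance 1: A, C, D, F, H, J, K.
Distance 2: G, I.
Distance 3: B — contains B.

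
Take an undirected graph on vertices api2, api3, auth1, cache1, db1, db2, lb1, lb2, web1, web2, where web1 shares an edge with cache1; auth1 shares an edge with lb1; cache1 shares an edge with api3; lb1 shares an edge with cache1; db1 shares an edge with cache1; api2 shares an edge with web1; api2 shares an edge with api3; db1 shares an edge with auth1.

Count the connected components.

From api2: component {api2, api3, auth1, cache1, db1, lb1, web1}.
From db2: component {db2}.
From lb2: component {lb2}.
From web2: component {web2}.
That's 4 components.

4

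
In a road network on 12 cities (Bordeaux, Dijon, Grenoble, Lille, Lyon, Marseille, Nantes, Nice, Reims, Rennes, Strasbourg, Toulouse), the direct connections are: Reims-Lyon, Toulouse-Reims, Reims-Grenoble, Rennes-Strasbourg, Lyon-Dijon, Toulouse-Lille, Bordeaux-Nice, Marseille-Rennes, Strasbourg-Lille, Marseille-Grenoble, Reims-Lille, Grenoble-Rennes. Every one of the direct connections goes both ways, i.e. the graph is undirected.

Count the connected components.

3

From Bordeaux: component {Bordeaux, Nice}.
From Dijon: component {Dijon, Grenoble, Lille, Lyon, Marseille, Reims, Rennes, Strasbourg, Toulouse}.
From Nantes: component {Nantes}.
That's 3 components.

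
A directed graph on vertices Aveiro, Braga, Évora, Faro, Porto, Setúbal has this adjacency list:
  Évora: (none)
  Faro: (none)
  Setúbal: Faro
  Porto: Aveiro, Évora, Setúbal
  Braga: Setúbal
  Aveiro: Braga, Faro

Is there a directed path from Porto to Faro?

Explore from Porto.
Distance 1: reach Aveiro, Évora, Setúbal.
Distance 2: reach Braga, Faro.
Found Faro.

Yes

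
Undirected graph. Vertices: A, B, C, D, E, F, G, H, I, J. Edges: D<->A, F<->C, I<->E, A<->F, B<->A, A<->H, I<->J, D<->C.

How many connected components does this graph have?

3

From A: component {A, B, C, D, F, H}.
From E: component {E, I, J}.
From G: component {G}.
That's 3 components.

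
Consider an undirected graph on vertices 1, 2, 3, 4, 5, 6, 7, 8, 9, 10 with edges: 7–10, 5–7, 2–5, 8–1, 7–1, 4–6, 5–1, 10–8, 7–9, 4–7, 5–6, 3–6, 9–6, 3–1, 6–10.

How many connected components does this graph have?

From 1: component {1, 2, 3, 4, 5, 6, 7, 8, 9, 10}.
That's 1 component.

1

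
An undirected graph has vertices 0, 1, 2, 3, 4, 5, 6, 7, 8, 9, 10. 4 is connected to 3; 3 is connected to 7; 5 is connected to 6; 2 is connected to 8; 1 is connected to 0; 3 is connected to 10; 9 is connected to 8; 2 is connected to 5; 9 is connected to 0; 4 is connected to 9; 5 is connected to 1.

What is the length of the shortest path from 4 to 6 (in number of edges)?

Distance 0: 4.
Distance 1: 3, 9.
Distance 2: 0, 7, 8, 10.
Distance 3: 1, 2.
Distance 4: 5.
Distance 5: 6 — contains 6.

5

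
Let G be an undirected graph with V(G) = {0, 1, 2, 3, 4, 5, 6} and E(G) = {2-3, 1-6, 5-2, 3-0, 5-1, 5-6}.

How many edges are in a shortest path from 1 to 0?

4

Distance 0: 1.
Distance 1: 5, 6.
Distance 2: 2.
Distance 3: 3.
Distance 4: 0 — contains 0.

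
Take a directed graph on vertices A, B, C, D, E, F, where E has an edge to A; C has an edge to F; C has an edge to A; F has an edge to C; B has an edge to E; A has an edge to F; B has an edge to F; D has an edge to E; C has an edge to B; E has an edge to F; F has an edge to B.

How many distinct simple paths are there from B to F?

3

B→E→A→F
B→E→F
B→F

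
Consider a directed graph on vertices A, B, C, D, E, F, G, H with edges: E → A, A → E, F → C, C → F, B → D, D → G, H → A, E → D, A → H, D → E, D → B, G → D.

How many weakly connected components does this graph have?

2

From A: component {A, B, D, E, G, H}.
From C: component {C, F}.
That's 2 components.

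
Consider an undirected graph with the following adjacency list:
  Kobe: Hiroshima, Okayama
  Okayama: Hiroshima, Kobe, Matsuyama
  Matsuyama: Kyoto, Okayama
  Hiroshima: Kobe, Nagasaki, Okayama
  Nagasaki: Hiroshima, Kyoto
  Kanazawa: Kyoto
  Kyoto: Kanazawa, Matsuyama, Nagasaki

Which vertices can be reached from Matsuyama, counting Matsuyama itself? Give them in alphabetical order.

Hiroshima, Kanazawa, Kobe, Kyoto, Matsuyama, Nagasaki, Okayama

Start at Matsuyama.
Its neighbours: Kyoto, Okayama.
Then their neighbours: Hiroshima, Kanazawa, Kobe, Nagasaki.
Every vertex is now reached.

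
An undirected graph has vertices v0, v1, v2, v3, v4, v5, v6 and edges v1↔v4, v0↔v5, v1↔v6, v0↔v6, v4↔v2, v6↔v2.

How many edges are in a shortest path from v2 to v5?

Distance 0: v2.
Distance 1: v4, v6.
Distance 2: v0, v1.
Distance 3: v5 — contains v5.

3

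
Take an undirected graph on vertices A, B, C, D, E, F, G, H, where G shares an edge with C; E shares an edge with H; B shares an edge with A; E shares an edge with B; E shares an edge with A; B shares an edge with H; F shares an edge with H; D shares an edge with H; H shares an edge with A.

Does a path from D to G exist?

Explore from D.
Distance 1: reach H.
Distance 2: reach A, B, E, F.
The search is exhausted without reaching G; it lies in a different component.

No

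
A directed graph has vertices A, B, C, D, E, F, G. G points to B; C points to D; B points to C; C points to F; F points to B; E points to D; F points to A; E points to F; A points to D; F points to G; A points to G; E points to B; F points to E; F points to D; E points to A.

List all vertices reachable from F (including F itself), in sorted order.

Start at F.
Its neighbours: A, B, D, E, G.
Then their neighbours: C.
Every vertex is now reached.

A, B, C, D, E, F, G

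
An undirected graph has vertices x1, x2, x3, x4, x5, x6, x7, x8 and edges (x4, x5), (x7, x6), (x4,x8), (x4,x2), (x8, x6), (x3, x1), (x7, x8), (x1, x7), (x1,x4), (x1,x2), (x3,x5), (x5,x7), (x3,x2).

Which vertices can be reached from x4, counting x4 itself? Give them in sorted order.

Start at x4.
Its neighbours: x1, x2, x5, x8.
Then their neighbours: x3, x6, x7.
Every vertex is now reached.

x1, x2, x3, x4, x5, x6, x7, x8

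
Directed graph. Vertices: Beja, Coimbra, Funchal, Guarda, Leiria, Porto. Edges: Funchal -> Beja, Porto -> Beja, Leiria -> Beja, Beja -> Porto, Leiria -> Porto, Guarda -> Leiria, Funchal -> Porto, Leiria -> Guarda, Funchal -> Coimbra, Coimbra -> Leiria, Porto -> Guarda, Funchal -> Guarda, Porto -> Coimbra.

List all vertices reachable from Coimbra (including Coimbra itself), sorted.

Beja, Coimbra, Guarda, Leiria, Porto

Start at Coimbra.
Its neighbours: Leiria.
Then their neighbours: Beja, Guarda, Porto.
Nothing further is reachable.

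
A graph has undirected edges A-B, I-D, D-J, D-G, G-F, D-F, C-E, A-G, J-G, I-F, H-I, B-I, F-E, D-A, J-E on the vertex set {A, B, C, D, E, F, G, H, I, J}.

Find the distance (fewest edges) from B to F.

Distance 0: B.
Distance 1: A, I.
Distance 2: D, F, G, H — contains F.

2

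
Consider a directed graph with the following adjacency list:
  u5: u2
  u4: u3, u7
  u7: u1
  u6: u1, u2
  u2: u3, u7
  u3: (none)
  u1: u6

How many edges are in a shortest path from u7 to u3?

Distance 0: u7.
Distance 1: u1.
Distance 2: u6.
Distance 3: u2.
Distance 4: u3 — contains u3.

4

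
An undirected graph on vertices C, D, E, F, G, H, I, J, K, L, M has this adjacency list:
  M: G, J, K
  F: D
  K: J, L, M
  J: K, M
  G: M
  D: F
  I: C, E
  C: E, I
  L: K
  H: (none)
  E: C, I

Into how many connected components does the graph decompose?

From C: component {C, E, I}.
From D: component {D, F}.
From G: component {G, J, K, L, M}.
From H: component {H}.
That's 4 components.

4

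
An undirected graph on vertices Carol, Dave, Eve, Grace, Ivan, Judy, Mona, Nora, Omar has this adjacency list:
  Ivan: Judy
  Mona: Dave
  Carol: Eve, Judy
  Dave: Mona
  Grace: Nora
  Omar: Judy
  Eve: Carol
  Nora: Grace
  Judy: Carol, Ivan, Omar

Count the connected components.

From Carol: component {Carol, Eve, Ivan, Judy, Omar}.
From Dave: component {Dave, Mona}.
From Grace: component {Grace, Nora}.
That's 3 components.

3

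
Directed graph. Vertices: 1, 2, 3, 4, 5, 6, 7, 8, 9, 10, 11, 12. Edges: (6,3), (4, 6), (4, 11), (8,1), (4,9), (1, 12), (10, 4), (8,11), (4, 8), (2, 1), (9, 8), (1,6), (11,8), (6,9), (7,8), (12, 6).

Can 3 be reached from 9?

Explore from 9.
Distance 1: reach 8.
Distance 2: reach 1, 11.
Distance 3: reach 6, 12.
Distance 4: reach 3.
Found 3.

Yes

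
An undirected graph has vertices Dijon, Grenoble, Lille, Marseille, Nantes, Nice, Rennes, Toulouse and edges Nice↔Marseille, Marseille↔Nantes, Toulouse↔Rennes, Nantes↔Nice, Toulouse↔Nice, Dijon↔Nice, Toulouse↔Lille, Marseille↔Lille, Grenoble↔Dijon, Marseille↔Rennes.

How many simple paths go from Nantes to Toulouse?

Nantes–Marseille–Lille–Toulouse
Nantes–Marseille–Nice–Toulouse
Nantes–Marseille–Rennes–Toulouse
Nantes–Nice–Marseille–Lille–Toulouse
Nantes–Nice–Marseille–Rennes–Toulouse
Nantes–Nice–Toulouse

6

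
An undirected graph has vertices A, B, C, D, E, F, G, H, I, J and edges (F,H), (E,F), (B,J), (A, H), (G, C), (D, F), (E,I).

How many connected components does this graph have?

3

From A: component {A, D, E, F, H, I}.
From B: component {B, J}.
From C: component {C, G}.
That's 3 components.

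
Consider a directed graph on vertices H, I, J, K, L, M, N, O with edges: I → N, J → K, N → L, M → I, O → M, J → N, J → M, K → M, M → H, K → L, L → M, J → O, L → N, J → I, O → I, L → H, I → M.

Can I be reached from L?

Explore from L.
Distance 1: reach H, M, N.
Distance 2: reach I.
Found I.

Yes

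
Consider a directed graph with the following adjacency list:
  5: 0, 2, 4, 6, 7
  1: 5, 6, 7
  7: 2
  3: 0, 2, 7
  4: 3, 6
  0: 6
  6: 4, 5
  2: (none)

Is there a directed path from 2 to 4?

2 has no outgoing edges, so nothing is reachable from it.

No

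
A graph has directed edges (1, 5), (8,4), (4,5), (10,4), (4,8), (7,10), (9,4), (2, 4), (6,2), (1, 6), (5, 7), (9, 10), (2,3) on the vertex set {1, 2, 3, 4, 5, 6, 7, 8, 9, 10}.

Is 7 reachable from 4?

Explore from 4.
Distance 1: reach 5, 8.
Distance 2: reach 7.
Found 7.

Yes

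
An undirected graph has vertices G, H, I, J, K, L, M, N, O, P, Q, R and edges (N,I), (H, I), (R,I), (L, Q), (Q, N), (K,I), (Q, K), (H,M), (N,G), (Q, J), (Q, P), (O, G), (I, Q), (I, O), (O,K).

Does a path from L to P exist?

Yes

Explore from L.
Distance 1: reach Q.
Distance 2: reach I, J, K, N, P.
Found P.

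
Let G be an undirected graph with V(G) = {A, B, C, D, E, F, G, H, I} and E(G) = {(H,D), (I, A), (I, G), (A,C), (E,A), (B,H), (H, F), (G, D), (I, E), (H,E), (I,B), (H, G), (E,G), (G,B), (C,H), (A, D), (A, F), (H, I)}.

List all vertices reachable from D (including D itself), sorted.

A, B, C, D, E, F, G, H, I

Start at D.
Its neighbours: A, G, H.
Then their neighbours: B, C, E, F, I.
Every vertex is now reached.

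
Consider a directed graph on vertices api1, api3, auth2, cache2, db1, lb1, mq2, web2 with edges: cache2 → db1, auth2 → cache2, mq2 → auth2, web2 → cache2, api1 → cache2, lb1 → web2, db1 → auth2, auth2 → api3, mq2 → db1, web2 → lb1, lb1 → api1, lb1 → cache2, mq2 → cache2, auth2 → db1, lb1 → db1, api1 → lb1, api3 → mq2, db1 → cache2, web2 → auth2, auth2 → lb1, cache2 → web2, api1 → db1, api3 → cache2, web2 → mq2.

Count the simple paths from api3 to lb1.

15

api3→cache2→db1→auth2→lb1
api3→cache2→web2→auth2→lb1
api3→cache2→web2→lb1
api3→cache2→web2→mq2→auth2→lb1
api3→cache2→web2→mq2→db1→auth2→lb1
api3→mq2→auth2→cache2→web2→lb1
api3→mq2→auth2→db1→cache2→web2→lb1
api3→mq2→auth2→lb1
api3→mq2→cache2→db1→auth2→lb1
api3→mq2→cache2→web2→auth2→lb1
api3→mq2→cache2→web2→lb1
api3→mq2→db1→auth2→cache2→web2→lb1
api3→mq2→db1→auth2→lb1
api3→mq2→db1→cache2→web2→auth2→lb1
api3→mq2→db1→cache2→web2→lb1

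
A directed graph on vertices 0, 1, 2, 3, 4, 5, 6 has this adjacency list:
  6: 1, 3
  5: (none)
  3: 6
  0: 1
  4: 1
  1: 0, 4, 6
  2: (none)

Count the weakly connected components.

3

From 0: component {0, 1, 3, 4, 6}.
From 2: component {2}.
From 5: component {5}.
That's 3 components.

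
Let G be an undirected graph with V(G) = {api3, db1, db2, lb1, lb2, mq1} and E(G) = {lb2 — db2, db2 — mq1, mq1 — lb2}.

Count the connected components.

4

From api3: component {api3}.
From db1: component {db1}.
From db2: component {db2, lb2, mq1}.
From lb1: component {lb1}.
That's 4 components.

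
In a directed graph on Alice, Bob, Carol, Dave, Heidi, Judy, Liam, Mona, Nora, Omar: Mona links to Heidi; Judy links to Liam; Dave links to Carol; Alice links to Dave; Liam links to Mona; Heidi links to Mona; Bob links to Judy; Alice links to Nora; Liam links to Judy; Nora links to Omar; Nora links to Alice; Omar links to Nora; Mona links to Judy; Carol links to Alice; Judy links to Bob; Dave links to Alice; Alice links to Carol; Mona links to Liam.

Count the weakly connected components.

2

From Alice: component {Alice, Carol, Dave, Nora, Omar}.
From Bob: component {Bob, Heidi, Judy, Liam, Mona}.
That's 2 components.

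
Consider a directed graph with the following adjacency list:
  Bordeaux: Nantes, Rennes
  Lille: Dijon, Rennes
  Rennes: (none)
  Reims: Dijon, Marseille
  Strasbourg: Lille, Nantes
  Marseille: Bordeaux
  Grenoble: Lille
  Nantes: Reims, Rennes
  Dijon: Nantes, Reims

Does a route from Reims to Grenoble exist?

Explore from Reims.
Distance 1: reach Dijon, Marseille.
Distance 2: reach Bordeaux, Nantes.
Distance 3: reach Rennes.
The search from Reims is exhausted; no directed path reaches Grenoble.

No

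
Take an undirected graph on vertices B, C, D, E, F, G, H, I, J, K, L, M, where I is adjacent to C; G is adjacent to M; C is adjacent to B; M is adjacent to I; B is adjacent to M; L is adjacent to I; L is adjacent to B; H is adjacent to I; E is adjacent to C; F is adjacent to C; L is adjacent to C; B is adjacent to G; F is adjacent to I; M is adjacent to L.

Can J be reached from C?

No

Explore from C.
Distance 1: reach B, E, F, I, L.
Distance 2: reach G, H, M.
The search is exhausted without reaching J; it lies in a different component.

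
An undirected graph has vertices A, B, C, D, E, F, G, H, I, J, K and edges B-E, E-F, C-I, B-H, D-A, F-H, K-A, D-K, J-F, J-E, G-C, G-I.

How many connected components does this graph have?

From A: component {A, D, K}.
From B: component {B, E, F, H, J}.
From C: component {C, G, I}.
That's 3 components.

3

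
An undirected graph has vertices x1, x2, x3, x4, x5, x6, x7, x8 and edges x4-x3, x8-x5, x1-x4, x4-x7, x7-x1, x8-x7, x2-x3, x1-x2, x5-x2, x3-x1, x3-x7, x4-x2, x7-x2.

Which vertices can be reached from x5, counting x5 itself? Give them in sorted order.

x1, x2, x3, x4, x5, x7, x8

Start at x5.
Its neighbours: x2, x8.
Then their neighbours: x1, x3, x4, x7.
Nothing further is reachable.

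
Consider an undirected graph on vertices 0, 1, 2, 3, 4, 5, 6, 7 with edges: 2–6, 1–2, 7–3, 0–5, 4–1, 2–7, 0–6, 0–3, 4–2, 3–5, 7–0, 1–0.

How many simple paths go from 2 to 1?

2–1
2–4–1
2–6–0–1
2–7–0–1
2–7–3–0–1
2–7–3–5–0–1

6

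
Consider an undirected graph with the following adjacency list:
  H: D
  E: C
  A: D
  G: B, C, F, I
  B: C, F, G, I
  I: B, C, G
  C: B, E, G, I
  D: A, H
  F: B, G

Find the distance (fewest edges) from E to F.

Distance 0: E.
Distance 1: C.
Distance 2: B, G, I.
Distance 3: F — contains F.

3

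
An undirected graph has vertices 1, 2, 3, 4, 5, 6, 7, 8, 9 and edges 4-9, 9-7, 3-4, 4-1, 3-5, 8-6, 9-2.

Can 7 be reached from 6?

No

Explore from 6.
Distance 1: reach 8.
The search is exhausted without reaching 7; it lies in a different component.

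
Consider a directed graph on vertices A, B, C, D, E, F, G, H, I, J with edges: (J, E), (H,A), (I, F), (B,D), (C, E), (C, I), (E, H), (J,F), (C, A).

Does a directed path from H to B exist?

No

Explore from H.
Distance 1: reach A.
The search from H is exhausted; no directed path reaches B.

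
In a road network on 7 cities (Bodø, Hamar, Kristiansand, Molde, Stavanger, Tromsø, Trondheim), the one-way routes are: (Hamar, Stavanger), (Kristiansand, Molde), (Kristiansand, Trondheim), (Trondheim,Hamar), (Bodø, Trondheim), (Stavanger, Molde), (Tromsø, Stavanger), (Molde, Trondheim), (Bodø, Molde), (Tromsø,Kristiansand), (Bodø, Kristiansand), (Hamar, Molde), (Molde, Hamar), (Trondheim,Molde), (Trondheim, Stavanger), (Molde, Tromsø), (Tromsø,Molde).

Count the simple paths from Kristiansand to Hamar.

5

Kristiansand→Molde→Hamar
Kristiansand→Molde→Trondheim→Hamar
Kristiansand→Trondheim→Hamar
Kristiansand→Trondheim→Molde→Hamar
Kristiansand→Trondheim→Stavanger→Molde→Hamar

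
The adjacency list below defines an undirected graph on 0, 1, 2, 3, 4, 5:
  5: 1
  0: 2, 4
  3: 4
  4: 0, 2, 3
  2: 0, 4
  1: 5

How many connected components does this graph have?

From 0: component {0, 2, 3, 4}.
From 1: component {1, 5}.
That's 2 components.

2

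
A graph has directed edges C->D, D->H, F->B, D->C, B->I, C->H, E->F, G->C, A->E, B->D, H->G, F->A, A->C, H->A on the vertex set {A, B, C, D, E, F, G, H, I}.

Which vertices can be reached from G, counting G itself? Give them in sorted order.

A, B, C, D, E, F, G, H, I

Start at G.
Its neighbours: C.
Then their neighbours: D, H.
Then next layer: A.
Then next layer: E.
Then next layer: F.
Then next layer: B.
Then next layer: I.
Every vertex is now reached.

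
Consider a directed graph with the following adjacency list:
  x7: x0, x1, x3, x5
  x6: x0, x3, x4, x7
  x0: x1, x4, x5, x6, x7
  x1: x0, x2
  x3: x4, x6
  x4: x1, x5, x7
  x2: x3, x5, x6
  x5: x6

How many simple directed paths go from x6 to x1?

15

x6→x0→x1
x6→x0→x4→x1
x6→x0→x4→x7→x1
x6→x0→x7→x1
x6→x0→x7→x3→x4→x1
x6→x3→x4→x1
x6→x3→x4→x7→x0→x1
x6→x3→x4→x7→x1
x6→x4→x1
x6→x4→x7→x0→x1
x6→x4→x7→x1
x6→x7→x0→x1
x6→x7→x0→x4→x1
x6→x7→x1
x6→x7→x3→x4→x1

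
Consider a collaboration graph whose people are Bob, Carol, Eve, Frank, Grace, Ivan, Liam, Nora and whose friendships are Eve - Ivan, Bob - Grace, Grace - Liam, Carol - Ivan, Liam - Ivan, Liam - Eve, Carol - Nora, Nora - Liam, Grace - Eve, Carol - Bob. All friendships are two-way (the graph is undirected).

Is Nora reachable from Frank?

Frank has no edges, so nothing is reachable from it.

No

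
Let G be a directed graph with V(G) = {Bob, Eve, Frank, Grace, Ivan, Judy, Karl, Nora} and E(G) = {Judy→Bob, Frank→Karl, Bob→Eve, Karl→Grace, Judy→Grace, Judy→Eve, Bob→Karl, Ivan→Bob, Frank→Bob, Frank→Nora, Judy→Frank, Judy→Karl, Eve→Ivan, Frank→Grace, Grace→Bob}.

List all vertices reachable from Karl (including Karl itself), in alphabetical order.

Bob, Eve, Grace, Ivan, Karl

Start at Karl.
Its neighbours: Grace.
Then their neighbours: Bob.
Then next layer: Eve.
Then next layer: Ivan.
Nothing further is reachable.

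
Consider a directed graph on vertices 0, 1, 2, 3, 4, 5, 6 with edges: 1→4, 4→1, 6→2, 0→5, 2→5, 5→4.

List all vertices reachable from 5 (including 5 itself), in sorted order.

1, 4, 5

Start at 5.
Its neighbours: 4.
Then their neighbours: 1.
Nothing further is reachable.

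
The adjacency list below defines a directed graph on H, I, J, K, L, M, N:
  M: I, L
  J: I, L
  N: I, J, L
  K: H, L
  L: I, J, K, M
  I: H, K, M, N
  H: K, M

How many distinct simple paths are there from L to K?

L→I→H→K
L→I→K
L→J→I→H→K
L→J→I→K
L→K
L→M→I→H→K
L→M→I→K

7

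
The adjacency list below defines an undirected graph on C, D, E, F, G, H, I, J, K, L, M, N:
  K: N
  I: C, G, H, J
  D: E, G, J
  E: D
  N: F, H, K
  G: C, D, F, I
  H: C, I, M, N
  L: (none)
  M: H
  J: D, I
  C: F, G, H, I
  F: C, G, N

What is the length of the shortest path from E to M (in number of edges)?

5

Distance 0: E.
Distance 1: D.
Distance 2: G, J.
Distance 3: C, F, I.
Distance 4: H, N.
Distance 5: K, M — contains M.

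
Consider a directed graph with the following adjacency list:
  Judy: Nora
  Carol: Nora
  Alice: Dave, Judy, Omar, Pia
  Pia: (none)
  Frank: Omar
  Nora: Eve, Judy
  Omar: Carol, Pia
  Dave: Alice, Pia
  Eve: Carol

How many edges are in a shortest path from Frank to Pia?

2

Distance 0: Frank.
Distance 1: Omar.
Distance 2: Carol, Pia — contains Pia.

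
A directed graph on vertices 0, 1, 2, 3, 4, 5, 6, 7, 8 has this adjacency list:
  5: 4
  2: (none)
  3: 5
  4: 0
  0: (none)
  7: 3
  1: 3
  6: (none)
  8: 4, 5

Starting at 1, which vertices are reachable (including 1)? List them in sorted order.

0, 1, 3, 4, 5

Start at 1.
Its neighbours: 3.
Then their neighbours: 5.
Then next layer: 4.
Then next layer: 0.
Nothing further is reachable.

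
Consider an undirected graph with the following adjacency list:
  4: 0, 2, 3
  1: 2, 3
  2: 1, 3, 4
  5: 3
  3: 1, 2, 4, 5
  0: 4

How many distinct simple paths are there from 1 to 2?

1–2
1–3–2
1–3–4–2

3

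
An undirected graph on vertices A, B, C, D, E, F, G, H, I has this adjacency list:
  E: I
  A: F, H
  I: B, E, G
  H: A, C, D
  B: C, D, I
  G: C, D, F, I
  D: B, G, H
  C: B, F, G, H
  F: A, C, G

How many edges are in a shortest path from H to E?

Distance 0: H.
Distance 1: A, C, D.
Distance 2: B, F, G.
Distance 3: I.
Distance 4: E — contains E.

4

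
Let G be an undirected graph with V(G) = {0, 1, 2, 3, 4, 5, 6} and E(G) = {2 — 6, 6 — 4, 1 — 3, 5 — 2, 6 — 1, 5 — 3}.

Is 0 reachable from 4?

No

Explore from 4.
Distance 1: reach 6.
Distance 2: reach 1, 2.
Distance 3: reach 3, 5.
The search is exhausted without reaching 0; it lies in a different component.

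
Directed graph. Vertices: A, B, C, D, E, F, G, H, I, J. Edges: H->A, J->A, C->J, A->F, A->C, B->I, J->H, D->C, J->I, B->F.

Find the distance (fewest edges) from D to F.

4

Distance 0: D.
Distance 1: C.
Distance 2: J.
Distance 3: A, H, I.
Distance 4: F — contains F.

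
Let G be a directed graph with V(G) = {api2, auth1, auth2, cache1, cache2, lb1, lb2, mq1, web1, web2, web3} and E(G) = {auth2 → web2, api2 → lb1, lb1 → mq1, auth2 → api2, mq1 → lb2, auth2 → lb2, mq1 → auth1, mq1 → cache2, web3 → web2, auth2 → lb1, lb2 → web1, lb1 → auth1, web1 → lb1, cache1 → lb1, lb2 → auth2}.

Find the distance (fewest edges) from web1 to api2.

5

Distance 0: web1.
Distance 1: lb1.
Distance 2: auth1, mq1.
Distance 3: cache2, lb2.
Distance 4: auth2.
Distance 5: api2, web2 — contains api2.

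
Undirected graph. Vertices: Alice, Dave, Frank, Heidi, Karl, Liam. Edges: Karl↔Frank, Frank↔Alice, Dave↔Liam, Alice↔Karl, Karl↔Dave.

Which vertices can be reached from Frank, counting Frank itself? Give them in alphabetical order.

Alice, Dave, Frank, Karl, Liam

Start at Frank.
Its neighbours: Alice, Karl.
Then their neighbours: Dave.
Then next layer: Liam.
Nothing further is reachable.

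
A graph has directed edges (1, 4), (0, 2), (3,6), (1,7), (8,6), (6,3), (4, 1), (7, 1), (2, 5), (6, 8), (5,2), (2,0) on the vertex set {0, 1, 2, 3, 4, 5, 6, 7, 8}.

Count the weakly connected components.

From 0: component {0, 2, 5}.
From 1: component {1, 4, 7}.
From 3: component {3, 6, 8}.
That's 3 components.

3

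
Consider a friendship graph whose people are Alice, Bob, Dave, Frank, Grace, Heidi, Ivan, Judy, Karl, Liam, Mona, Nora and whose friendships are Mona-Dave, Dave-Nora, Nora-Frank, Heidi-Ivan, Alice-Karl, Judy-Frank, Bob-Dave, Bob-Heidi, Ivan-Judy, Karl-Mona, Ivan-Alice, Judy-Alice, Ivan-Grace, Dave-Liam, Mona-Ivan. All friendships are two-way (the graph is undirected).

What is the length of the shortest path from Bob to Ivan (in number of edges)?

2

Distance 0: Bob.
Distance 1: Dave, Heidi.
Distance 2: Ivan, Liam, Mona, Nora — contains Ivan.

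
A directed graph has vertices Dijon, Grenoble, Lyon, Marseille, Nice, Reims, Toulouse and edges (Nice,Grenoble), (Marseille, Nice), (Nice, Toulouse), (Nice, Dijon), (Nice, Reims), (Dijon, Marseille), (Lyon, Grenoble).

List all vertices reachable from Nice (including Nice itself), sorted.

Start at Nice.
Its neighbours: Dijon, Grenoble, Reims, Toulouse.
Then their neighbours: Marseille.
Nothing further is reachable.

Dijon, Grenoble, Marseille, Nice, Reims, Toulouse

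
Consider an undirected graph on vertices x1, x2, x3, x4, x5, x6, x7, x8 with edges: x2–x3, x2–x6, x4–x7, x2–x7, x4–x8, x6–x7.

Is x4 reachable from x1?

No

x1 has no edges, so nothing is reachable from it.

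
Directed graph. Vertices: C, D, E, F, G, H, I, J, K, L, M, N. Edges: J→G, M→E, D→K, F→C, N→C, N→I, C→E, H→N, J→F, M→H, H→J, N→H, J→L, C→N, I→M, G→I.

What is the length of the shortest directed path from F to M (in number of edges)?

Distance 0: F.
Distance 1: C.
Distance 2: E, N.
Distance 3: H, I.
Distance 4: J, M — contains M.

4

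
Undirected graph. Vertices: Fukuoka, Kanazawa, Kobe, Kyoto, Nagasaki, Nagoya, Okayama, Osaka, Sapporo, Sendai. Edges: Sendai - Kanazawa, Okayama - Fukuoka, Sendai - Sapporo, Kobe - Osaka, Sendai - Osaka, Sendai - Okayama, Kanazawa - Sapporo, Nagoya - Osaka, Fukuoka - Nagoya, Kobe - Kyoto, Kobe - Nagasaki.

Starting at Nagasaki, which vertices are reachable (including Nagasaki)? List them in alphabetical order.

Start at Nagasaki.
Its neighbours: Kobe.
Then their neighbours: Kyoto, Osaka.
Then next layer: Nagoya, Sendai.
Then next layer: Fukuoka, Kanazawa, Okayama, Sapporo.
Every vertex is now reached.

Fukuoka, Kanazawa, Kobe, Kyoto, Nagasaki, Nagoya, Okayama, Osaka, Sapporo, Sendai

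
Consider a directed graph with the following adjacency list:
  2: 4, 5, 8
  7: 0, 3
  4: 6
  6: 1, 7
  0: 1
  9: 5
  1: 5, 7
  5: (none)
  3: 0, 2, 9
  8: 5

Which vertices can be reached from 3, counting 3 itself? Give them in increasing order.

Start at 3.
Its neighbours: 0, 2, 9.
Then their neighbours: 1, 4, 5, 8.
Then next layer: 6, 7.
Every vertex is now reached.

0, 1, 2, 3, 4, 5, 6, 7, 8, 9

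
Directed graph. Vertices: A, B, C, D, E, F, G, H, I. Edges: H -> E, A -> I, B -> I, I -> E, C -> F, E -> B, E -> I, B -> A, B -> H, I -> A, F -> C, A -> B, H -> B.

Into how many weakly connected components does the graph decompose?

From A: component {A, B, E, H, I}.
From C: component {C, F}.
From D: component {D}.
From G: component {G}.
That's 4 components.

4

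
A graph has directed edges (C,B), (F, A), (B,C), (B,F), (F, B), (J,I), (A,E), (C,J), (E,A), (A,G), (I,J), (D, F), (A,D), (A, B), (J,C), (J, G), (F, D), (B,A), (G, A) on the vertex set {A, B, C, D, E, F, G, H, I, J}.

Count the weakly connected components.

From A: component {A, B, C, D, E, F, G, I, J}.
From H: component {H}.
That's 2 components.

2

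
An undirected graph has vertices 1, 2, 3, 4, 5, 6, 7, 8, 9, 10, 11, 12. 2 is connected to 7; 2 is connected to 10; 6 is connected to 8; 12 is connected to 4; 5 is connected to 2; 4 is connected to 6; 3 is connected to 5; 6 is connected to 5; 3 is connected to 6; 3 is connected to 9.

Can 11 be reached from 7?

Explore from 7.
Distance 1: reach 2.
Distance 2: reach 5, 10.
Distance 3: reach 3, 6.
Distance 4: reach 4, 8, 9.
Distance 5: reach 12.
The search is exhausted without reaching 11; it lies in a different component.

No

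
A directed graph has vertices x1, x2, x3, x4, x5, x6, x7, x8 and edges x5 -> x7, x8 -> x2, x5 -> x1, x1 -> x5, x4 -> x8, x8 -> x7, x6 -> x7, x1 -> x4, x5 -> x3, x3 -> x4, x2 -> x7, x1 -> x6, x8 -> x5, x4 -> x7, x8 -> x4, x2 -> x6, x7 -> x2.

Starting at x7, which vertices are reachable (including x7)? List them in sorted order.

x2, x6, x7

Start at x7.
Its neighbours: x2.
Then their neighbours: x6.
Nothing further is reachable.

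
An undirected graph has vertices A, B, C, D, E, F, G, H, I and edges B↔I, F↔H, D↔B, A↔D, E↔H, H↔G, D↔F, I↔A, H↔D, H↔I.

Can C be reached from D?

No

Explore from D.
Distance 1: reach A, B, F, H.
Distance 2: reach E, G, I.
The search is exhausted without reaching C; it lies in a different component.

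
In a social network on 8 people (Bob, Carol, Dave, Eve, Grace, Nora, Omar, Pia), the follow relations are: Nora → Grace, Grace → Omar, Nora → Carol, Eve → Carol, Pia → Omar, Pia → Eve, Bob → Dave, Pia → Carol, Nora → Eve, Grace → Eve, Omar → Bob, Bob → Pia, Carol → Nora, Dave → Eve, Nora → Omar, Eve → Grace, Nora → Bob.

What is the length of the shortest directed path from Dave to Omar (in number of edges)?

Distance 0: Dave.
Distance 1: Eve.
Distance 2: Carol, Grace.
Distance 3: Nora, Omar — contains Omar.

3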